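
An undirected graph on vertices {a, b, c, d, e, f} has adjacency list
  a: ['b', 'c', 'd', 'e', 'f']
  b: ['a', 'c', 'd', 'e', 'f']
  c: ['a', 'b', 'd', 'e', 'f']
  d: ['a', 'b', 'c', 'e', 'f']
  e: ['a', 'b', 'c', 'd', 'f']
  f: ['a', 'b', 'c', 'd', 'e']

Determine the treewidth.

A width-5 tree decomposition is:
Bags: B1 = {a, b, c, d, e, f}
Tree: (single bag)
With just one bag of size 6, the width is 6 − 1 = 5, so tw(G) ≤ 5. For the lower bound, the 6 vertices {a, b, c, d, e, f} are pairwise adjacent, and any tree decomposition puts a clique entirely inside one bag — forcing width ≥ 5. Therefore the treewidth is 5.

5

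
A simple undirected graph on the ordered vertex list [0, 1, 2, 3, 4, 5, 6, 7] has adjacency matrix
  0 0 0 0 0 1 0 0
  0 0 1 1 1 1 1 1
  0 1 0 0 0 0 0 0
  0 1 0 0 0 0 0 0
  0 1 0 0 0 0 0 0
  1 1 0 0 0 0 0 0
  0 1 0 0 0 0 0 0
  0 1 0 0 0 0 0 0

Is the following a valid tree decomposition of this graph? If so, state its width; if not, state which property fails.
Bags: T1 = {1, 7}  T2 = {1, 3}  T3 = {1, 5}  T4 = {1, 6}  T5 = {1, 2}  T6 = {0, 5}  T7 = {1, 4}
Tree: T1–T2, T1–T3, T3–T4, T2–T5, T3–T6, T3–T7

Yes; width 1.

Checking the three conditions: (i) the bags cover all of {0, 1, 2, 3, 4, 5, 6, 7}; (ii) for each edge, some bag contains both endpoints; (iii) the bags containing any fixed vertex form a subtree. All hold, so the decomposition is valid with width 2 − 1 = 1.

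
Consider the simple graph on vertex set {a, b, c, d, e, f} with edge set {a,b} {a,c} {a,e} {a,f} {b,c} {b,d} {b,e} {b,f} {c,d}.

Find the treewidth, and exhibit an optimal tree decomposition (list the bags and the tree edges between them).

Treewidth 2.
One such decomposition:
Bags: B1 = {a, b, e}  B2 = {a, b, c}  B3 = {a, b, f}  B4 = {b, c, d}
Tree: B1–B2, B2–B3, B2–B4

The largest bag has 3 vertices, giving width 2; this decomposition certifies tw(G) ≤ 2. Conversely, {b, c, d} is a clique of size 3, and the vertices of any clique must share a bag in every tree decomposition; so some bag has ≥ 3 vertices and tw(G) ≥ 2. The upper and lower bounds meet at 2, so that is the treewidth.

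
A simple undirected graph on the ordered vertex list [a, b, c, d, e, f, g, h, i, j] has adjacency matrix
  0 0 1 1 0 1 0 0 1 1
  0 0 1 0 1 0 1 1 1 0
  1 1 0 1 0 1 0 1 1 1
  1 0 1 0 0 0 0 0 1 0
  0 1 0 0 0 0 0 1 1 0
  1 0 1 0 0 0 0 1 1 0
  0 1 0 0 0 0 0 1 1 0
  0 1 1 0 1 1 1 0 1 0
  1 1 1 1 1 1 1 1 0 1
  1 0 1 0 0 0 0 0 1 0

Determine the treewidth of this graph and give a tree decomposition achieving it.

The largest bag has 4 vertices, giving width 3; this decomposition certifies tw(G) ≤ 3. On the other hand G contains the 4-clique {b, g, h, i}. A clique must lie in a single bag of any decomposition, so no decomposition can have width below 3. Therefore the treewidth is 3.

Treewidth 3.
Bags: B1 = {a, c, f, i}  B2 = {c, f, h, i}  B3 = {b, c, h, i}  B4 = {b, e, h, i}  B5 = {a, c, i, j}  B6 = {a, c, d, i}  B7 = {b, g, h, i}
Tree: B1–B2, B2–B3, B3–B4, B1–B5, B5–B6, B4–B7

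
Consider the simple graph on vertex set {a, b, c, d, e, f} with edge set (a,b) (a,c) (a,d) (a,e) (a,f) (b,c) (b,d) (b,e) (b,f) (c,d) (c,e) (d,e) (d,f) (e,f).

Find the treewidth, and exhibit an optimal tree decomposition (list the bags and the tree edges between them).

The largest bag has 5 vertices, giving width 4; this decomposition certifies tw(G) ≤ 4. On the other hand G contains the 5-clique {a, b, c, d, e}. A clique must lie in a single bag of any decomposition, so no decomposition can have width below 4. Therefore the treewidth is 4.

Treewidth 4.
Bags: B1 = {a, b, d, e, f}  B2 = {a, b, c, d, e}
Tree: B1–B2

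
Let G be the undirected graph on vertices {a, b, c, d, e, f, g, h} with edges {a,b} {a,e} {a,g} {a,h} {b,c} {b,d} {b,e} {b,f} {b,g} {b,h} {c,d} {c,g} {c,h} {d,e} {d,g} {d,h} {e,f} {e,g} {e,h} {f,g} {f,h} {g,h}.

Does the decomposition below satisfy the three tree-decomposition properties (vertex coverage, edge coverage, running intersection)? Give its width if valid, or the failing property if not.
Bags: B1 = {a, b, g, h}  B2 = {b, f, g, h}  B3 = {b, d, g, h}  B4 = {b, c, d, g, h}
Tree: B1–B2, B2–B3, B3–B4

No — vertex e appears in no bag.

A tree decomposition must satisfy three properties: every vertex lies in some bag; for every edge, both endpoints lie together in some bag; and for every vertex, the bags containing it form a connected subtree. Here vertex e appears in no bag, so the decomposition is invalid.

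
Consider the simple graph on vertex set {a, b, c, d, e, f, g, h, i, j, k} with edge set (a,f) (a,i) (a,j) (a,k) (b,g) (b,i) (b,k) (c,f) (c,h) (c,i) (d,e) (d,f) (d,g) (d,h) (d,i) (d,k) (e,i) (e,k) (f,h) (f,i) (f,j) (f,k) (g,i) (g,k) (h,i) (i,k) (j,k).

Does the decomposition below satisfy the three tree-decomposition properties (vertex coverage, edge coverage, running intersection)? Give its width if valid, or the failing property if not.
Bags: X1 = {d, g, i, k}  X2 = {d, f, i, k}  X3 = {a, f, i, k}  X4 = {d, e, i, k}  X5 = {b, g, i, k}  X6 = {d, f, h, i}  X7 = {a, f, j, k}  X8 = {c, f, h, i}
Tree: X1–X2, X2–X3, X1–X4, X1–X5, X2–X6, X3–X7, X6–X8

Every vertex of G appears in some bag (union = {a, b, c, d, e, f, g, h, i, j, k}); every edge is covered by a bag; and for each vertex v the set of bags containing v is connected in the bag tree. The decomposition is therefore valid. The largest bag has 4 vertices, so the width is 3.

Yes; width 3.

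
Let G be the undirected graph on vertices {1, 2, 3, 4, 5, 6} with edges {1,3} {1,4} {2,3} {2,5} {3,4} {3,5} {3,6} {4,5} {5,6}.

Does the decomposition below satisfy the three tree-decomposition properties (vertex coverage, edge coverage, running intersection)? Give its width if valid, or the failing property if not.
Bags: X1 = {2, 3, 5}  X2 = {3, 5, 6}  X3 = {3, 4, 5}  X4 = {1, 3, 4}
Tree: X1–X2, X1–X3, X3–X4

Yes; width 2.

Vertex coverage: the bags together contain {1, 2, 3, 4, 5, 6}, the full vertex set. Edge coverage: each edge of G has both endpoints in at least one bag. Running intersection: for every vertex, the bags containing it form a connected subtree. All three properties hold, so this is a valid tree decomposition of width max|bag| − 1 = 2, and hence tw(G) ≤ 2.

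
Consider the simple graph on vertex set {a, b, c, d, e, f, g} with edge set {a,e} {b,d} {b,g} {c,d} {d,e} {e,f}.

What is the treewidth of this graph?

A width-1 tree decomposition is:
Bags: B1 = {b, d}  B2 = {c, d}  B3 = {b, g}  B4 = {d, e}  B5 = {e, f}  B6 = {a, e}
Tree: B1–B2, B1–B3, B2–B4, B4–B5, B4–B6
Each bag holds 2 vertices, so the decomposition has width 1, which upper-bounds the treewidth. G has an edge, so its treewidth is at least 1. Therefore the treewidth is 1.

1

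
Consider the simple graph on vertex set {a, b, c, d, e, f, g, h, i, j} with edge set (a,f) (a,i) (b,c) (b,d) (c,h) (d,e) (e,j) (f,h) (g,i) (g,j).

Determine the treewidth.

A width-2 tree decomposition is:
Bags: B1 = {b, c, d}  B2 = {c, d, h}  B3 = {d, f, h}  B4 = {a, d, f}  B5 = {a, d, i}  B6 = {d, g, i}  B7 = {d, g, j}  B8 = {d, e, j}
Tree: B1–B2, B2–B3, B3–B4, B4–B5, B5–B6, B6–B7, B7–B8
Every bag has size at most 3, so the width is 3 − 1 = 2 and tw(G) ≤ 2. For the lower bound, G contains the cycle d–b–c–h–f–a–i–g–j–e–d, so G is not a forest; only forests have treewidth ≤ 1, hence tw(G) ≥ 2. The upper and lower bounds meet at 2, so that is the treewidth.

2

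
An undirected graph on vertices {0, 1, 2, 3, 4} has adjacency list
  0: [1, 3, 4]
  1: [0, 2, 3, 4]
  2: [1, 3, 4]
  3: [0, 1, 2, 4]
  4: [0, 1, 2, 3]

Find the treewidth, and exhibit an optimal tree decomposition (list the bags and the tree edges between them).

Every bag has size at most 4, so the width is 4 − 1 = 3 and tw(G) ≤ 3. Conversely, {0, 1, 3, 4} is a clique of size 4, and the vertices of any clique must share a bag in every tree decomposition; so some bag has ≥ 4 vertices and tw(G) ≥ 3. The upper and lower bounds meet at 3, so that is the treewidth.

Treewidth 3.
Bags: B1 = {0, 1, 3, 4}  B2 = {1, 2, 3, 4}
Tree: B1–B2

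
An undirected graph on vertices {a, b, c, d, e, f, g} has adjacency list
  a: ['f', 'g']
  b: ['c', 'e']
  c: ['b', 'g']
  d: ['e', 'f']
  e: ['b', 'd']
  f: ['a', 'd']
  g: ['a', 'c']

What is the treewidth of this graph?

A width-2 tree decomposition is:
Bags: B1 = {d, e, f}  B2 = {a, e, f}  B3 = {a, e, g}  B4 = {c, e, g}  B5 = {b, c, e}
Tree: B1–B2, B2–B3, B3–B4, B4–B5
Every bag has size at most 3, so the width is 3 − 1 = 2 and tw(G) ≤ 2. Since e–d–f–a–g–c–b–e is a cycle in G, G is not acyclic. Forests are exactly the graphs of treewidth ≤ 1, so tw(G) ≥ 2. Hence tw(G) = 2 exactly.

2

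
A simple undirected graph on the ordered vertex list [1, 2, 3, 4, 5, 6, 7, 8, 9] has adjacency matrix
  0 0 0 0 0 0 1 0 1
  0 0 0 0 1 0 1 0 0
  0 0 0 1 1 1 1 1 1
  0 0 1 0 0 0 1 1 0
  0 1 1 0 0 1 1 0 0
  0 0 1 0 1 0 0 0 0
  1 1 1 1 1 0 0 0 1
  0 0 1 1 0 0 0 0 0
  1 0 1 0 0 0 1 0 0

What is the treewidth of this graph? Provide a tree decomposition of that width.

Treewidth 2.
One such decomposition:
Bags: B1 = {3, 7, 9}  B2 = {3, 5, 7}  B3 = {1, 7, 9}  B4 = {2, 5, 7}  B5 = {3, 4, 7}  B6 = {3, 4, 8}  B7 = {3, 5, 6}
Tree: B1–B2, B1–B3, B2–B4, B1–B5, B5–B6, B2–B7

The largest bag has 3 vertices, giving width 2; this decomposition certifies tw(G) ≤ 2. Conversely, {1, 7, 9} is a clique of size 3, and the vertices of any clique must share a bag in every tree decomposition; so some bag has ≥ 3 vertices and tw(G) ≥ 2. Therefore the treewidth is 2.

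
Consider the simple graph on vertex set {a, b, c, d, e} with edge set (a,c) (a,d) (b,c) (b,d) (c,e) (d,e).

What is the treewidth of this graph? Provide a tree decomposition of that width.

Treewidth 2.
Bags: B1 = {b, c, d}  B2 = {c, d, e}  B3 = {a, c, d}
Tree: B1–B2, B2–B3

The largest bag has 3 vertices, giving width 2; this decomposition certifies tw(G) ≤ 2. The edges d–b–c–e–d form a cycle, so G is not a tree and its treewidth is at least 2. Hence tw(G) = 2 exactly.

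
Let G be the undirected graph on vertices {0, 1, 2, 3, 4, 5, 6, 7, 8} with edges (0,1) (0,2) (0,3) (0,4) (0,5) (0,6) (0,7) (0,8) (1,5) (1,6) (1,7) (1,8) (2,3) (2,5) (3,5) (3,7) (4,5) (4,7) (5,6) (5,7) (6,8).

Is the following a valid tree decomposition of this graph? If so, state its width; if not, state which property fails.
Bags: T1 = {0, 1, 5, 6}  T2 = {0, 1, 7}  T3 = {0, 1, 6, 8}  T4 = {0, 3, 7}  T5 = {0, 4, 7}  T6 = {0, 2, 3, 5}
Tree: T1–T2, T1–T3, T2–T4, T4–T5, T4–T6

No — edge (5,7) lies in no bag.

A tree decomposition must satisfy three properties: every vertex lies in some bag; for every edge, both endpoints lie together in some bag; and for every vertex, the bags containing it form a connected subtree. Here edge (5,7) lies in no bag, so the decomposition is invalid.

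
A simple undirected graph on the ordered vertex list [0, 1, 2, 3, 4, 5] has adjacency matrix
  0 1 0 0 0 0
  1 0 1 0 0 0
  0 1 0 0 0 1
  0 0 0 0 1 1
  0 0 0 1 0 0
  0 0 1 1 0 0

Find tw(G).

A width-1 tree decomposition is:
Bags: B1 = {3, 4}  B2 = {3, 5}  B3 = {2, 5}  B4 = {1, 2}  B5 = {0, 1}
Tree: B1–B2, B2–B3, B3–B4, B4–B5
The largest bag has 2 vertices, giving width 1; this decomposition certifies tw(G) ≤ 1. Any graph with an edge has treewidth ≥ 1, and G has the edge 4–3. Hence tw(G) = 1 exactly.

1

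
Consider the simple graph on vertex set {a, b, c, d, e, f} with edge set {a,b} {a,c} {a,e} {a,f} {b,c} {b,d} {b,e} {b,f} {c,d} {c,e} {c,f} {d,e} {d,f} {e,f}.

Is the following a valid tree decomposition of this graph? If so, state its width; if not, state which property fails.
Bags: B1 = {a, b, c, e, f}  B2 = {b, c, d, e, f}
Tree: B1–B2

Yes; width 4.

Vertex coverage: the bags together contain {a, b, c, d, e, f}, the full vertex set. Edge coverage: each edge of G has both endpoints in at least one bag. Running intersection: for every vertex, the bags containing it form a connected subtree. All three properties hold, so this is a valid tree decomposition of width max|bag| − 1 = 4, and hence tw(G) ≤ 4.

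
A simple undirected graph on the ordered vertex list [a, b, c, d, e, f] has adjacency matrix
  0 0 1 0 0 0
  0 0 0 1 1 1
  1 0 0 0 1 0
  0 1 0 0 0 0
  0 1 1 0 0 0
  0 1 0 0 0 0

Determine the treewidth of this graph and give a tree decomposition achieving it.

Treewidth 1.
One optimal decomposition is:
Bags: B1 = {b, e}  B2 = {c, e}  B3 = {a, c}  B4 = {b, f}  B5 = {b, d}
Tree: B1–B2, B2–B3, B1–B4, B1–B5

Each bag holds 2 vertices, so the decomposition has width 1, which upper-bounds the treewidth. Any graph with an edge has treewidth ≥ 1, and G has the edge b–e. Therefore the treewidth is 1.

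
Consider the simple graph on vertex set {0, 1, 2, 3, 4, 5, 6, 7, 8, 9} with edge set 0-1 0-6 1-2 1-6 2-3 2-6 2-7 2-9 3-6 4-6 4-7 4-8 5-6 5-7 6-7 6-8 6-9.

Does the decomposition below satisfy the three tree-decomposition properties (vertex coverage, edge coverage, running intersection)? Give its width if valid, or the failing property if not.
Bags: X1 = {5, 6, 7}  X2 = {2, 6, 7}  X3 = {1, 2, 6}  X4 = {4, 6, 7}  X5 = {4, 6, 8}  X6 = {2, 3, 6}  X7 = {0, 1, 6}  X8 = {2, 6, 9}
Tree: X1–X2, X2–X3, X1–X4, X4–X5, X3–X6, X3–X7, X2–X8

Checking the three conditions: (i) the bags cover all of {0, 1, 2, 3, 4, 5, 6, 7, 8, 9}; (ii) for each edge, some bag contains both endpoints; (iii) the bags containing any fixed vertex form a subtree. All hold, so the decomposition is valid with width 3 − 1 = 2.

Yes; width 2.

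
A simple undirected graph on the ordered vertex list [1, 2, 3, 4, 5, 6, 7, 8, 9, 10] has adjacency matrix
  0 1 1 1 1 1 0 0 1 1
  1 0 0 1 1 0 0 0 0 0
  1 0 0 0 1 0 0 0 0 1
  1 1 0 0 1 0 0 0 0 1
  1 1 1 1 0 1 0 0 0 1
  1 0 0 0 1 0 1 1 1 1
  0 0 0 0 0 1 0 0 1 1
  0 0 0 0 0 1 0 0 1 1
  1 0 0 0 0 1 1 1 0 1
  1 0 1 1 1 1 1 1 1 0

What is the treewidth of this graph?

A width-3 tree decomposition is:
Bags: B1 = {1, 4, 5, 10}  B2 = {1, 5, 6, 10}  B3 = {1, 6, 9, 10}  B4 = {1, 3, 5, 10}  B5 = {1, 2, 4, 5}  B6 = {6, 7, 9, 10}  B7 = {6, 8, 9, 10}
Tree: B1–B2, B2–B3, B1–B4, B1–B5, B3–B6, B3–B7
Each bag holds 4 vertices, so the decomposition has width 3, which upper-bounds the treewidth. On the other hand G contains the 4-clique {1, 2, 4, 5}. A clique must lie in a single bag of any decomposition, so no decomposition can have width below 3. Hence tw(G) = 3 exactly.

3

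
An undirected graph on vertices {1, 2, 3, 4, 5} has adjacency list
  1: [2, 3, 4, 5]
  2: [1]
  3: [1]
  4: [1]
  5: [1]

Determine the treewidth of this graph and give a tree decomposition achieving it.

Every bag has size at most 2, so the width is 2 − 1 = 1 and tw(G) ≤ 1. Any graph with an edge has treewidth ≥ 1, and G has the edge 1–3. Therefore the treewidth is 1.

Treewidth 1.
One optimal decomposition is:
Bags: B1 = {1, 3}  B2 = {1, 5}  B3 = {1, 2}  B4 = {1, 4}
Tree: B1–B2, B2–B3, B2–B4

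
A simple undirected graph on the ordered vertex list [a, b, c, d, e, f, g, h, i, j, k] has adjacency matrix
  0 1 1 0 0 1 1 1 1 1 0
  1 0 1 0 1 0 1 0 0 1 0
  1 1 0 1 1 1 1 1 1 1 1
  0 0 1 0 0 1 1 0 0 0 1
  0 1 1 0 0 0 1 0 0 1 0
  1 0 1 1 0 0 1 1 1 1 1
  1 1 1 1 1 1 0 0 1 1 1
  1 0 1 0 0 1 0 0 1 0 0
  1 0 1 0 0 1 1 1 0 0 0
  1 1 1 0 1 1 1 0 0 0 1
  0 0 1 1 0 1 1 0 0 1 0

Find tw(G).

A width-4 tree decomposition is:
Bags: B1 = {a, c, f, g, j}  B2 = {a, c, f, g, i}  B3 = {a, b, c, g, j}  B4 = {c, f, g, j, k}  B5 = {c, d, f, g, k}  B6 = {b, c, e, g, j}  B7 = {a, c, f, h, i}
Tree: B1–B2, B1–B3, B1–B4, B4–B5, B3–B6, B2–B7
The largest bag has 5 vertices, giving width 4; this decomposition certifies tw(G) ≤ 4. For the lower bound, the 5 vertices {b, c, e, g, j} are pairwise adjacent, and any tree decomposition puts a clique entirely inside one bag — forcing width ≥ 4. The upper and lower bounds meet at 4, so that is the treewidth.

4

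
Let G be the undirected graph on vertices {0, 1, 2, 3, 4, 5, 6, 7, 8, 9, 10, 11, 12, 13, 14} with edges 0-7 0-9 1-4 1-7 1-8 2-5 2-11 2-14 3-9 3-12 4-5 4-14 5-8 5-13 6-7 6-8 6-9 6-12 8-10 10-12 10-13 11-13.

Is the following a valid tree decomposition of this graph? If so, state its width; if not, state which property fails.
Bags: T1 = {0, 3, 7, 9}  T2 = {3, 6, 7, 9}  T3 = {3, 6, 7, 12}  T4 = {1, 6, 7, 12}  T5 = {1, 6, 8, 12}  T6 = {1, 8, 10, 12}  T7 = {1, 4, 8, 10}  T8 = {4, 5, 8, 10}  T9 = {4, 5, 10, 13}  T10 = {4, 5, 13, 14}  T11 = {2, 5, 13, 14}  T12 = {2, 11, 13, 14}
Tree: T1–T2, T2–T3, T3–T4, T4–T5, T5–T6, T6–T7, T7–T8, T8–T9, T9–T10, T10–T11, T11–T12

Checking the three conditions: (i) the bags cover all of {0, 1, 2, 3, 4, 5, 6, 7, 8, 9, 10, 11, 12, 13, 14}; (ii) for each edge, some bag contains both endpoints; (iii) the bags containing any fixed vertex form a subtree. All hold, so the decomposition is valid with width 4 − 1 = 3.

Yes; width 3.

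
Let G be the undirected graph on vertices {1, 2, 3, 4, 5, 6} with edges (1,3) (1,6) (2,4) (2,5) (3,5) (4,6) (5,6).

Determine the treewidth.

2

A width-2 tree decomposition is:
Bags: B1 = {1, 3, 6}  B2 = {3, 5, 6}  B3 = {4, 5, 6}  B4 = {2, 4, 5}
Tree: B1–B2, B2–B3, B3–B4
Each bag holds 3 vertices, so the decomposition has width 2, which upper-bounds the treewidth. Since 1–3–5–6–1 is a cycle in G, G is not acyclic. Forests are exactly the graphs of treewidth ≤ 1, so tw(G) ≥ 2. Hence tw(G) = 2 exactly.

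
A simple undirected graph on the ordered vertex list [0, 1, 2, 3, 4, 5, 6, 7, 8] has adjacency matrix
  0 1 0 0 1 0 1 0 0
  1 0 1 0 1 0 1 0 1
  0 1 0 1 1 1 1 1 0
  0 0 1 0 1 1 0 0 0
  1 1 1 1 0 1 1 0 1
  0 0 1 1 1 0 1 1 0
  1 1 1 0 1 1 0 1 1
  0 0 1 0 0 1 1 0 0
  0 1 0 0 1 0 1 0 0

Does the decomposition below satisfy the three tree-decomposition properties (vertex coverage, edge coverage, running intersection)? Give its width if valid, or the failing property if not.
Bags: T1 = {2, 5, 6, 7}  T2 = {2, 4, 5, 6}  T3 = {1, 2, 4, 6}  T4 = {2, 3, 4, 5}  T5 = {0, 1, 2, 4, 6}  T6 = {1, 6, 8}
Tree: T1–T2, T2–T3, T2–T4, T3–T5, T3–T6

A tree decomposition must satisfy three properties: every vertex lies in some bag; for every edge, both endpoints lie together in some bag; and for every vertex, the bags containing it form a connected subtree. Here edge (4,8) lies in no bag, so the decomposition is invalid.

No — edge (4,8) lies in no bag.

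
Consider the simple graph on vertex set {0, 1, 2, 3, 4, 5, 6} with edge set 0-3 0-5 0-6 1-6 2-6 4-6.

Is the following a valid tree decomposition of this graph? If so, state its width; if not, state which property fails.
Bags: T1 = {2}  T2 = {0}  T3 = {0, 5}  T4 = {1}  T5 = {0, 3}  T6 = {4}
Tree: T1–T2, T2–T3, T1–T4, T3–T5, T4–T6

No — vertex 6 appears in no bag.

A tree decomposition must satisfy three properties: every vertex lies in some bag; for every edge, both endpoints lie together in some bag; and for every vertex, the bags containing it form a connected subtree. Here vertex 6 appears in no bag, so the decomposition is invalid.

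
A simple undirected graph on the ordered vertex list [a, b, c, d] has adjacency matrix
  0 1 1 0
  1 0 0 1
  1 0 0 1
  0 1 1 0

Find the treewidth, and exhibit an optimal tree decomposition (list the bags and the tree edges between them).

Each bag holds 3 vertices, so the decomposition has width 2, which upper-bounds the treewidth. The edges b–d–c–a–b form a cycle, so G is not a tree and its treewidth is at least 2. Hence tw(G) = 2 exactly.

Treewidth 2.
One such decomposition:
Bags: B1 = {b, c, d}  B2 = {a, b, c}
Tree: B1–B2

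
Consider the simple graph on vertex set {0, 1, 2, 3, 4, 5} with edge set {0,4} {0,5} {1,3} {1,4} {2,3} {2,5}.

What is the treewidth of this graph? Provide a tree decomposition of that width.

The largest bag has 3 vertices, giving width 2; this decomposition certifies tw(G) ≤ 2. The edges 2–3–1–4–0–5–2 form a cycle, so G is not a tree and its treewidth is at least 2. Therefore the treewidth is 2.

Treewidth 2.
Bags: B1 = {1, 2, 3}  B2 = {1, 2, 4}  B3 = {0, 2, 4}  B4 = {0, 2, 5}
Tree: B1–B2, B2–B3, B3–B4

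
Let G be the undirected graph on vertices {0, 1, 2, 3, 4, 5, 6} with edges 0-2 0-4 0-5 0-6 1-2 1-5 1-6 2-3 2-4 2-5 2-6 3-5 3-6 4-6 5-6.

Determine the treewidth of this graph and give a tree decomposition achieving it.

Every bag has size at most 4, so the width is 4 − 1 = 3 and tw(G) ≤ 3. For the lower bound, the 4 vertices {0, 2, 4, 6} are pairwise adjacent, and any tree decomposition puts a clique entirely inside one bag — forcing width ≥ 3. Hence tw(G) = 3 exactly.

Treewidth 3.
Bags: B1 = {0, 2, 4, 6}  B2 = {0, 2, 5, 6}  B3 = {1, 2, 5, 6}  B4 = {2, 3, 5, 6}
Tree: B1–B2, B2–B3, B2–B4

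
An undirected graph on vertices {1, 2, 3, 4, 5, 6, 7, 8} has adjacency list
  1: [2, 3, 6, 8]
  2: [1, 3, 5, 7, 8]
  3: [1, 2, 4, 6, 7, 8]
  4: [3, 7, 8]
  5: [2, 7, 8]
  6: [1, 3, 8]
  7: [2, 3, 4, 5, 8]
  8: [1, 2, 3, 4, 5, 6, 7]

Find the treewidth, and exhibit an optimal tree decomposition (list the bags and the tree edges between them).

Every bag has size at most 4, so the width is 4 − 1 = 3 and tw(G) ≤ 3. On the other hand G contains the 4-clique {1, 2, 3, 8}. A clique must lie in a single bag of any decomposition, so no decomposition can have width below 3. Hence tw(G) = 3 exactly.

Treewidth 3.
One such decomposition:
Bags: B1 = {1, 2, 3, 8}  B2 = {2, 3, 7, 8}  B3 = {1, 3, 6, 8}  B4 = {2, 5, 7, 8}  B5 = {3, 4, 7, 8}
Tree: B1–B2, B1–B3, B2–B4, B2–B5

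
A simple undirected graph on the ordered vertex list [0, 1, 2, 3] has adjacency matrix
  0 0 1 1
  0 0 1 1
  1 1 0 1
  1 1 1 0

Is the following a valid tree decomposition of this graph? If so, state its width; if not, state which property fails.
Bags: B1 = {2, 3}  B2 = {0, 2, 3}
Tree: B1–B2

A tree decomposition must satisfy three properties: every vertex lies in some bag; for every edge, both endpoints lie together in some bag; and for every vertex, the bags containing it form a connected subtree. Here vertex 1 appears in no bag, so the decomposition is invalid.

No — vertex 1 appears in no bag.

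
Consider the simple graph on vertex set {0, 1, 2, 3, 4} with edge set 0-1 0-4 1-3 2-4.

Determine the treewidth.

A width-1 tree decomposition is:
Bags: B1 = {0, 4}  B2 = {0, 1}  B3 = {1, 3}  B4 = {2, 4}
Tree: B1–B2, B2–B3, B1–B4
Each bag holds 2 vertices, so the decomposition has width 1, which upper-bounds the treewidth. G has an edge, so its treewidth is at least 1. The upper and lower bounds meet at 1, so that is the treewidth.

1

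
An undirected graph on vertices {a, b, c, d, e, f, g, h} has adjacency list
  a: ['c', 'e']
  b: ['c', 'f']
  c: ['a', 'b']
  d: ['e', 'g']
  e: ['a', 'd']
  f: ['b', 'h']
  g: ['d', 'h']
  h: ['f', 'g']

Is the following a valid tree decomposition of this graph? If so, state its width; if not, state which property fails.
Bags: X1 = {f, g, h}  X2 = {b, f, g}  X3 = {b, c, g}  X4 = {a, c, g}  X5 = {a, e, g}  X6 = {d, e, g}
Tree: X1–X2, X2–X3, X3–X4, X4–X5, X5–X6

Yes; width 2.

Vertex coverage: the bags together contain {a, b, c, d, e, f, g, h}, the full vertex set. Edge coverage: each edge of G has both endpoints in at least one bag. Running intersection: for every vertex, the bags containing it form a connected subtree. All three properties hold, so this is a valid tree decomposition of width max|bag| − 1 = 2, and hence tw(G) ≤ 2.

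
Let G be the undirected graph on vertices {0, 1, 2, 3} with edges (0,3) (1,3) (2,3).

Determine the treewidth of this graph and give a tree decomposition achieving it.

Every bag has size at most 2, so the width is 2 − 1 = 1 and tw(G) ≤ 1. Since G has at least one edge (e.g. 2–3), it is not an edgeless graph, so tw(G) ≥ 1. Combining the bounds, tw(G) = 1.

Treewidth 1.
One such decomposition:
Bags: B1 = {2, 3}  B2 = {0, 3}  B3 = {1, 3}
Tree: B1–B2, B2–B3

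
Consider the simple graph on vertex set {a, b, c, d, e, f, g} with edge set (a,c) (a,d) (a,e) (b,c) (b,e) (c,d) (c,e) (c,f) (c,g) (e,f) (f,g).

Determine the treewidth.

2

A width-2 tree decomposition is:
Bags: B1 = {a, c, d}  B2 = {a, c, e}  B3 = {c, e, f}  B4 = {c, f, g}  B5 = {b, c, e}
Tree: B1–B2, B2–B3, B3–B4, B2–B5
Every bag has size at most 3, so the width is 3 − 1 = 2 and tw(G) ≤ 2. On the other hand G contains the 3-clique {a, c, d}. A clique must lie in a single bag of any decomposition, so no decomposition can have width below 2. Therefore the treewidth is 2.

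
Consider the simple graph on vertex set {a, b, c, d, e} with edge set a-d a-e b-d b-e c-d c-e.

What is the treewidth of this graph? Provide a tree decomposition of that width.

Each bag holds 3 vertices, so the decomposition has width 2, which upper-bounds the treewidth. Since d–a–e–c–d is a cycle in G, G is not acyclic. Forests are exactly the graphs of treewidth ≤ 1, so tw(G) ≥ 2. Combining the bounds, tw(G) = 2.

Treewidth 2.
One such decomposition:
Bags: B1 = {a, d, e}  B2 = {c, d, e}  B3 = {b, d, e}
Tree: B1–B2, B2–B3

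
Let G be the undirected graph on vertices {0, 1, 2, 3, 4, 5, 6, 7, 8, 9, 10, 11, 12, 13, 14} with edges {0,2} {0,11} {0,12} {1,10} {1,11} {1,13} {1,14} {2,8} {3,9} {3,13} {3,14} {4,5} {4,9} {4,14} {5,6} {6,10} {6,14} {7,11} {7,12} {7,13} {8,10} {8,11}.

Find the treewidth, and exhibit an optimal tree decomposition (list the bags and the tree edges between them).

Treewidth 3.
One optimal decomposition is:
Bags: B1 = {4, 5, 6, 9}  B2 = {4, 6, 9, 14}  B3 = {3, 6, 9, 14}  B4 = {3, 6, 10, 14}  B5 = {1, 3, 10, 14}  B6 = {1, 3, 10, 13}  B7 = {1, 8, 10, 13}  B8 = {1, 8, 11, 13}  B9 = {7, 8, 11, 13}  B10 = {2, 7, 8, 11}  B11 = {0, 2, 7, 11}  B12 = {0, 2, 7, 12}
Tree: B1–B2, B2–B3, B3–B4, B4–B5, B5–B6, B6–B7, B7–B8, B8–B9, B9–B10, B10–B11, B11–B12

Each bag holds 4 vertices, so the decomposition has width 3, which upper-bounds the treewidth. For the lower bound: the 4 vertex sets {4,5,9}, {6}, {14}, {1,3,10,13} are disjoint, each induces a connected subgraph, and every pair is joined by at least one edge of G. Contracting each set to a single vertex therefore yields K_{4} as a minor, and since treewidth is minor-monotone, tw(G) ≥ tw(K_{4}) = 3. Therefore the treewidth is 3.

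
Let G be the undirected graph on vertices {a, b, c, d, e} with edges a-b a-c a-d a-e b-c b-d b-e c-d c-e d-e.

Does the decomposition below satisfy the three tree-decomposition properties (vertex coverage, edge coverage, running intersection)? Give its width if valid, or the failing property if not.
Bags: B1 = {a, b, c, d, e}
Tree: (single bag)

Vertex coverage: the bags together contain {a, b, c, d, e}, the full vertex set. Edge coverage: each edge of G has both endpoints in at least one bag. Running intersection: for every vertex, the bags containing it form a connected subtree. All three properties hold, so this is a valid tree decomposition of width max|bag| − 1 = 4, and hence tw(G) ≤ 4.

Yes; width 4.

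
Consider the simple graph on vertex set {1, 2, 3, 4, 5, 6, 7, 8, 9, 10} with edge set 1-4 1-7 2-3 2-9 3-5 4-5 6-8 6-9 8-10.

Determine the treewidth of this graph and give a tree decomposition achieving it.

Every bag has size at most 2, so the width is 2 − 1 = 1 and tw(G) ≤ 1. G has an edge, so its treewidth is at least 1. The upper and lower bounds meet at 1, so that is the treewidth.

Treewidth 1.
One such decomposition:
Bags: B1 = {8, 10}  B2 = {6, 8}  B3 = {6, 9}  B4 = {2, 9}  B5 = {2, 3}  B6 = {3, 5}  B7 = {4, 5}  B8 = {1, 4}  B9 = {1, 7}
Tree: B1–B2, B2–B3, B3–B4, B4–B5, B5–B6, B6–B7, B7–B8, B8–B9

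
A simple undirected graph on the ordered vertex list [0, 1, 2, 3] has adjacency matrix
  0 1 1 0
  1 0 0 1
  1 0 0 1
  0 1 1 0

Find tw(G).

2

A width-2 tree decomposition is:
Bags: B1 = {0, 1, 2}  B2 = {1, 2, 3}
Tree: B1–B2
The largest bag has 3 vertices, giving width 2; this decomposition certifies tw(G) ≤ 2. For the lower bound, G contains the cycle 1–0–2–3–1, so G is not a forest; only forests have treewidth ≤ 1, hence tw(G) ≥ 2. Combining the bounds, tw(G) = 2.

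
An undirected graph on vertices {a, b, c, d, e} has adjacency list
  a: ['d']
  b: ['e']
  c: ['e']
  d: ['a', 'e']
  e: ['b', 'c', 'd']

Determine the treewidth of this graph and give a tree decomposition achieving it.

Treewidth 1.
One such decomposition:
Bags: B1 = {b, e}  B2 = {d, e}  B3 = {a, d}  B4 = {c, e}
Tree: B1–B2, B2–B3, B1–B4

Each bag holds 2 vertices, so the decomposition has width 1, which upper-bounds the treewidth. G has an edge, so its treewidth is at least 1. Hence tw(G) = 1 exactly.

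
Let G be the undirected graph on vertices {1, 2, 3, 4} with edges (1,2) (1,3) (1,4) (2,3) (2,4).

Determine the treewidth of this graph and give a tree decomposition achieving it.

Every bag has size at most 3, so the width is 3 − 1 = 2 and tw(G) ≤ 2. Conversely, {1, 2, 3} is a clique of size 3, and the vertices of any clique must share a bag in every tree decomposition; so some bag has ≥ 3 vertices and tw(G) ≥ 2. Combining the bounds, tw(G) = 2.

Treewidth 2.
One optimal decomposition is:
Bags: B1 = {1, 2, 3}  B2 = {1, 2, 4}
Tree: B1–B2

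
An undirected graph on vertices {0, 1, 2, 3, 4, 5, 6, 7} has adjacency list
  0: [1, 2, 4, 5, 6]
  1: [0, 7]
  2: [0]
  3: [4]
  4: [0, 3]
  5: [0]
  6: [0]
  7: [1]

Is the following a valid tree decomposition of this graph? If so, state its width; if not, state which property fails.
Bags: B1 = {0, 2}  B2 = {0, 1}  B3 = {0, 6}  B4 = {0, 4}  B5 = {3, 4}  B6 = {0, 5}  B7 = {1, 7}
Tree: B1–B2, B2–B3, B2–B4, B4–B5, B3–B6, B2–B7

Vertex coverage: the bags together contain {0, 1, 2, 3, 4, 5, 6, 7}, the full vertex set. Edge coverage: each edge of G has both endpoints in at least one bag. Running intersection: for every vertex, the bags containing it form a connected subtree. All three properties hold, so this is a valid tree decomposition of width max|bag| − 1 = 1, and hence tw(G) ≤ 1.

Yes; width 1.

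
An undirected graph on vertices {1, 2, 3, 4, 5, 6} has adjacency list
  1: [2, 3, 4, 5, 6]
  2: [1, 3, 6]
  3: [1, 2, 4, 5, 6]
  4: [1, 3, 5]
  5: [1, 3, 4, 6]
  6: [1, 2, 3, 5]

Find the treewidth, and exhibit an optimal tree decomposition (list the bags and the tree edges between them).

Each bag holds 4 vertices, so the decomposition has width 3, which upper-bounds the treewidth. Conversely, {1, 2, 3, 6} is a clique of size 4, and the vertices of any clique must share a bag in every tree decomposition; so some bag has ≥ 4 vertices and tw(G) ≥ 3. Hence tw(G) = 3 exactly.

Treewidth 3.
One optimal decomposition is:
Bags: B1 = {1, 3, 5, 6}  B2 = {1, 2, 3, 6}  B3 = {1, 3, 4, 5}
Tree: B1–B2, B1–B3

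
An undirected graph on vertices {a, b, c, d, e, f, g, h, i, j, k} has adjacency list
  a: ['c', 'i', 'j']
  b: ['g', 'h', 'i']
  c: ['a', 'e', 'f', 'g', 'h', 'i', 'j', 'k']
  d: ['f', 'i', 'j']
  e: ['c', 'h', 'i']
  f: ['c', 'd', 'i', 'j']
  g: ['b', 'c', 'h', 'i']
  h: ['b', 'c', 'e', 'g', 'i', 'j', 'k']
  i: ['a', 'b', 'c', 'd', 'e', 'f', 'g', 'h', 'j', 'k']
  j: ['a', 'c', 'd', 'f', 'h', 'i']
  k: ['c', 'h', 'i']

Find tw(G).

3

A width-3 tree decomposition is:
Bags: B1 = {c, h, i, j}  B2 = {c, g, h, i}  B3 = {c, e, h, i}  B4 = {c, f, i, j}  B5 = {d, f, i, j}  B6 = {c, h, i, k}  B7 = {a, c, i, j}  B8 = {b, g, h, i}
Tree: B1–B2, B1–B3, B1–B4, B4–B5, B1–B6, B4–B7, B2–B8
The largest bag has 4 vertices, giving width 3; this decomposition certifies tw(G) ≤ 3. On the other hand G contains the 4-clique {d, f, i, j}. A clique must lie in a single bag of any decomposition, so no decomposition can have width below 3. Therefore the treewidth is 3.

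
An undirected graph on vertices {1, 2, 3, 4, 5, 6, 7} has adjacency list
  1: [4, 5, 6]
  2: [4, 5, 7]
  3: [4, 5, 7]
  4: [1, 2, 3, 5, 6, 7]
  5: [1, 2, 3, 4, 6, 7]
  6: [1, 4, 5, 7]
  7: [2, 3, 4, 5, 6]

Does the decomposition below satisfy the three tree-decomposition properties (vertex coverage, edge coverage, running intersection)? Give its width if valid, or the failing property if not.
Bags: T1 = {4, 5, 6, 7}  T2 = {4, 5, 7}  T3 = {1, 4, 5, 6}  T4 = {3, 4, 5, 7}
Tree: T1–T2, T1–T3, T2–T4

A tree decomposition must satisfy three properties: every vertex lies in some bag; for every edge, both endpoints lie together in some bag; and for every vertex, the bags containing it form a connected subtree. Here vertex 2 appears in no bag, so the decomposition is invalid.

No — vertex 2 appears in no bag.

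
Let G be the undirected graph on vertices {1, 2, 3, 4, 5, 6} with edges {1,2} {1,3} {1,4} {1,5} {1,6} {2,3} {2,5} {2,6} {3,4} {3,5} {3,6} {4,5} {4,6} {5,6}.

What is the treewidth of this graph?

4

A width-4 tree decomposition is:
Bags: B1 = {1, 2, 3, 5, 6}  B2 = {1, 3, 4, 5, 6}
Tree: B1–B2
The largest bag has 5 vertices, giving width 4; this decomposition certifies tw(G) ≤ 4. For the lower bound, the 5 vertices {1, 2, 3, 5, 6} are pairwise adjacent, and any tree decomposition puts a clique entirely inside one bag — forcing width ≥ 4. Combining the bounds, tw(G) = 4.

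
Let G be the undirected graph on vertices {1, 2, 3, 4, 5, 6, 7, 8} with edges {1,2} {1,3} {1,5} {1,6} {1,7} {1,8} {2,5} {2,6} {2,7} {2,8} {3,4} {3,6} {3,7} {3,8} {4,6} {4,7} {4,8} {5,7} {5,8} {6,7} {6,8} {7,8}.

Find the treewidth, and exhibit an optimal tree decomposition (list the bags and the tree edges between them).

Treewidth 4.
Bags: B1 = {1, 3, 6, 7, 8}  B2 = {3, 4, 6, 7, 8}  B3 = {1, 2, 6, 7, 8}  B4 = {1, 2, 5, 7, 8}
Tree: B1–B2, B1–B3, B3–B4

The largest bag has 5 vertices, giving width 4; this decomposition certifies tw(G) ≤ 4. Conversely, {1, 2, 5, 7, 8} is a clique of size 5, and the vertices of any clique must share a bag in every tree decomposition; so some bag has ≥ 5 vertices and tw(G) ≥ 4. The upper and lower bounds meet at 4, so that is the treewidth.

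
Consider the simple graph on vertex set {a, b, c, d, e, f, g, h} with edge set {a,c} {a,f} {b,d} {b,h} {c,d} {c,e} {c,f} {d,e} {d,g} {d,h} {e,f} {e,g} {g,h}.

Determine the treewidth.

A width-2 tree decomposition is:
Bags: B1 = {d, e, g}  B2 = {d, g, h}  B3 = {c, d, e}  B4 = {b, d, h}  B5 = {c, e, f}  B6 = {a, c, f}
Tree: B1–B2, B1–B3, B2–B4, B3–B5, B5–B6
The largest bag has 3 vertices, giving width 2; this decomposition certifies tw(G) ≤ 2. On the other hand G contains the 3-clique {d, e, g}. A clique must lie in a single bag of any decomposition, so no decomposition can have width below 2. The upper and lower bounds meet at 2, so that is the treewidth.

2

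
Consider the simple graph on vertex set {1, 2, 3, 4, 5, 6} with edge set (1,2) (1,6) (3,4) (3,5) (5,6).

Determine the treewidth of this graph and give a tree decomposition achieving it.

The largest bag has 2 vertices, giving width 1; this decomposition certifies tw(G) ≤ 1. G has an edge, so its treewidth is at least 1. Hence tw(G) = 1 exactly.

Treewidth 1.
Bags: B1 = {1, 2}  B2 = {1, 6}  B3 = {5, 6}  B4 = {3, 5}  B5 = {3, 4}
Tree: B1–B2, B2–B3, B3–B4, B4–B5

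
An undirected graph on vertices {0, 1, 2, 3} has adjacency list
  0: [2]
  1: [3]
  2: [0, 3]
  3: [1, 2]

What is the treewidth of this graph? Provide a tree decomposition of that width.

Each bag holds 2 vertices, so the decomposition has width 1, which upper-bounds the treewidth. G has an edge, so its treewidth is at least 1. The upper and lower bounds meet at 1, so that is the treewidth.

Treewidth 1.
One optimal decomposition is:
Bags: B1 = {2, 3}  B2 = {0, 2}  B3 = {1, 3}
Tree: B1–B2, B1–B3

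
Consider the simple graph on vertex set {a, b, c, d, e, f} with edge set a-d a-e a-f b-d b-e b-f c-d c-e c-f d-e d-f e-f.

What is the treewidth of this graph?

3

A width-3 tree decomposition is:
Bags: B1 = {c, d, e, f}  B2 = {b, d, e, f}  B3 = {a, d, e, f}
Tree: B1–B2, B2–B3
Each bag holds 4 vertices, so the decomposition has width 3, which upper-bounds the treewidth. Conversely, {c, d, e, f} is a clique of size 4, and the vertices of any clique must share a bag in every tree decomposition; so some bag has ≥ 4 vertices and tw(G) ≥ 3. Therefore the treewidth is 3.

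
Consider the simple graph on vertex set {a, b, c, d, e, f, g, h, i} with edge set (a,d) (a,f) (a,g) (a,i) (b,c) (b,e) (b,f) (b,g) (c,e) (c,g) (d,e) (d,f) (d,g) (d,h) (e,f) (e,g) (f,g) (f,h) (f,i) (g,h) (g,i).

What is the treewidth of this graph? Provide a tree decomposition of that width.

The largest bag has 4 vertices, giving width 3; this decomposition certifies tw(G) ≤ 3. Conversely, {b, c, e, g} is a clique of size 4, and the vertices of any clique must share a bag in every tree decomposition; so some bag has ≥ 4 vertices and tw(G) ≥ 3. The upper and lower bounds meet at 3, so that is the treewidth.

Treewidth 3.
One optimal decomposition is:
Bags: B1 = {d, e, f, g}  B2 = {b, e, f, g}  B3 = {b, c, e, g}  B4 = {a, d, f, g}  B5 = {a, f, g, i}  B6 = {d, f, g, h}
Tree: B1–B2, B2–B3, B1–B4, B4–B5, B4–B6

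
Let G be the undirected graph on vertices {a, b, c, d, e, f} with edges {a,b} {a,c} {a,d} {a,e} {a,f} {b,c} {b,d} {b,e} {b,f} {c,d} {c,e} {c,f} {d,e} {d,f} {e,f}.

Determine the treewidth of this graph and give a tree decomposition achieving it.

Treewidth 5.
One such decomposition:
Bags: B1 = {a, b, c, d, e, f}
Tree: (single bag)

A single bag containing all 6 vertices is trivially a valid decomposition of width 5. On the other hand G contains the 6-clique {a, b, c, d, e, f}. A clique must lie in a single bag of any decomposition, so no decomposition can have width below 5. Combining the bounds, tw(G) = 5.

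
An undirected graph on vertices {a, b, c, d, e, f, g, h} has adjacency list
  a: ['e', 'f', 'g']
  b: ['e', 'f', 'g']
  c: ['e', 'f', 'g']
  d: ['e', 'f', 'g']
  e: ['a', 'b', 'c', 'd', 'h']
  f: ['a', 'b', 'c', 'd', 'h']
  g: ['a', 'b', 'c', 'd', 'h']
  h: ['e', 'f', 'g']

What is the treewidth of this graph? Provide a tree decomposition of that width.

Treewidth 3.
One optimal decomposition is:
Bags: B1 = {e, f, g, h}  B2 = {c, e, f, g}  B3 = {a, e, f, g}  B4 = {d, e, f, g}  B5 = {b, e, f, g}
Tree: B1–B2, B2–B3, B3–B4, B4–B5

Every bag has size at most 4, so the width is 4 − 1 = 3 and tw(G) ≤ 3. For the lower bound: the 4 vertex sets {g,h}, {c,f}, {e}, {a} are disjoint, each induces a connected subgraph, and every pair is joined by at least one edge of G. Contracting each set to a single vertex therefore yields K_{4} as a minor, and since treewidth is minor-monotone, tw(G) ≥ tw(K_{4}) = 3. The upper and lower bounds meet at 3, so that is the treewidth.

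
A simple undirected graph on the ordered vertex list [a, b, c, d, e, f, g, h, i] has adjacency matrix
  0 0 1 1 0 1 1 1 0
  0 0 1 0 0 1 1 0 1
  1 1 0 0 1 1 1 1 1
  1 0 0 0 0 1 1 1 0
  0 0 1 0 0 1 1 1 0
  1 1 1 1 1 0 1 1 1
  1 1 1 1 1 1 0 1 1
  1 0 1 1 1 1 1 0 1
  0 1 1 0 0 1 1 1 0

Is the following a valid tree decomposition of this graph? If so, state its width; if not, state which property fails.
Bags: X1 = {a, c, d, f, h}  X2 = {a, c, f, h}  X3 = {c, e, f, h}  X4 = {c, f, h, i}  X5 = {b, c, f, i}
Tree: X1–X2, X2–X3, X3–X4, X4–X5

No — vertex g appears in no bag.

A tree decomposition must satisfy three properties: every vertex lies in some bag; for every edge, both endpoints lie together in some bag; and for every vertex, the bags containing it form a connected subtree. Here vertex g appears in no bag, so the decomposition is invalid.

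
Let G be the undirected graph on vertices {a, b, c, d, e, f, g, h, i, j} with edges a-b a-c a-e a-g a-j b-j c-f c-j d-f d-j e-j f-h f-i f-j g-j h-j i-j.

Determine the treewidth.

2

A width-2 tree decomposition is:
Bags: B1 = {a, c, j}  B2 = {c, f, j}  B3 = {a, g, j}  B4 = {f, h, j}  B5 = {a, e, j}  B6 = {d, f, j}  B7 = {a, b, j}  B8 = {f, i, j}
Tree: B1–B2, B1–B3, B2–B4, B3–B5, B4–B6, B1–B7, B4–B8
The largest bag has 3 vertices, giving width 2; this decomposition certifies tw(G) ≤ 2. On the other hand G contains the 3-clique {d, f, j}. A clique must lie in a single bag of any decomposition, so no decomposition can have width below 2. The upper and lower bounds meet at 2, so that is the treewidth.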